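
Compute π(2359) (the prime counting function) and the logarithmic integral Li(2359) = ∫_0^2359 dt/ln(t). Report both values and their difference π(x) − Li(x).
π(2359) = 350;  Li(2359) ≈ 361.52;  π(x) − Li(x) ≈ -11.52.

Direct count of primes ≤ 2359 gives π(2359) = 350. Numerical evaluation of the logarithmic integral gives Li(2359) ≈ 361.52. The difference π(x) − Li(x) ≈ -11.52 is typically negative for small/moderate x (Li(x) overestimates), though Littlewood's theorem shows this sign changes infinitely often.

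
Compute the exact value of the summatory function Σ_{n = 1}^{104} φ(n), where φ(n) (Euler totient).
Σ_{n ≤ 104} φ(n) = 3326

Compute φ(n) for each 1 ≤ n ≤ 104: φ(1) = 1, φ(2) = 1, φ(3) = 2, φ(4) = 2, φ(5) = 4, φ(6) = 2, φ(7) = 6, φ(8) = 4, φ(9) = 6, φ(10) = 4, φ(11) = 10, φ(12) = 4, φ(13) = 12, φ(14) = 6, φ(15) = 8, φ(16) = 8, φ(17) = 16, φ(18) = 6, φ(19) = 18, φ(20) = 8, φ(21) = 12, φ(22) = 10, φ(23) = 22, φ(24) = 8, φ(25) = 20, φ(26) = 12, φ(27) = 18, φ(28) = 12, φ(29) = 28, φ(30) = 8, φ(31) = 30, φ(32) = 16, φ(33) = 20, φ(34) = 16, φ(35) = 24, φ(36) = 12, φ(37) = 36, φ(38) = 18, φ(39) = 24, φ(40) = 16, φ(41) = 40, φ(42) = 12, φ(43) = 42, φ(44) = 20, φ(45) = 24, φ(46) = 22, φ(47) = 46, φ(48) = 16, φ(49) = 42, φ(50) = 20, φ(51) = 32, φ(52) = 24, φ(53) = 52, φ(54) = 18, φ(55) = 40, φ(56) = 24, φ(57) = 36, φ(58) = 28, φ(59) = 58, φ(60) = 16, φ(61) = 60, φ(62) = 30, φ(63) = 36, φ(64) = 32, φ(65) = 48, φ(66) = 20, φ(67) = 66, φ(68) = 32, φ(69) = 44, φ(70) = 24, φ(71) = 70, φ(72) = 24, φ(73) = 72, φ(74) = 36, φ(75) = 40, φ(76) = 36, φ(77) = 60, φ(78) = 24, φ(79) = 78, φ(80) = 32, φ(81) = 54, φ(82) = 40, φ(83) = 82, φ(84) = 24, φ(85) = 64, φ(86) = 42, φ(87) = 56, φ(88) = 40, φ(89) = 88, φ(90) = 24, φ(91) = 72, φ(92) = 44, φ(93) = 60, φ(94) = 46, φ(95) = 72, φ(96) = 32, φ(97) = 96, φ(98) = 42, φ(99) = 60, φ(100) = 40, φ(101) = 100, φ(102) = 32, φ(103) = 102, φ(104) = 48. Summing all 104 values: 3326. (Average order: Σ_{n ≤ x} φ(n) ~ (3/π²) x². For x = 104, (3/π²)·104² ≈ 3287.67.)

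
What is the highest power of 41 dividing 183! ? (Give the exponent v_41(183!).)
v_41(183!) = 4

Legendre's formula: v_p(n!) = Σ_{k ≥ 1} ⌊n / p^k⌋. For p = 41, n = 183, the terms are:
  ⌊183/41^1⌋ = ⌊183/41⌋ = 4
(the next term ⌊183/41^2⌋ = 0, terminating the sum). Summing: v_41(183!) = 4 = 4.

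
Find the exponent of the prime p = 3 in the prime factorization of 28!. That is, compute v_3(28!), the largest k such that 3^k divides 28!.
v_3(28!) = 13

Legendre's formula: v_p(n!) = Σ_{k ≥ 1} ⌊n / p^k⌋. For p = 3, n = 28, the terms are:
  ⌊28/3^1⌋ = ⌊28/3⌋ = 9
  ⌊28/3^2⌋ = ⌊28/9⌋ = 3
  ⌊28/3^3⌋ = ⌊28/27⌋ = 1
(the next term ⌊28/3^4⌋ = 0, terminating the sum). Summing: v_3(28!) = 9 + 3 + 1 = 13.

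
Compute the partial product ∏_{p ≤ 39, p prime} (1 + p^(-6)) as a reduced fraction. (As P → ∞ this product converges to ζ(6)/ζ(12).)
∏ = 1409064908372656074115629844532678533864664016937571914400/1385384845877129271600296064992669038424816672643778985121

The primes p ≤ 39 are [2, 3, 5, 7, 11, 13, 17, 19, 23, 29, 31, 37]. For each, (1 + 1/p^6) = (p^6 + 1)/p^6. Multiplying these fractions over p ∈ [2, 3, 5, 7, 11, 13, 17, 19, 23, 29, 31, 37] gives 1409064908372656074115629844532678533864664016937571914400/1385384845877129271600296064992669038424816672643778985121. (In the limit P → ∞ this tends to ζ(6)/ζ(12).)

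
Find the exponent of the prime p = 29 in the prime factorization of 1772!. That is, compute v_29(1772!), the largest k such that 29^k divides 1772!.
v_29(1772!) = 63

Legendre's formula: v_p(n!) = Σ_{k ≥ 1} ⌊n / p^k⌋. For p = 29, n = 1772, the terms are:
  ⌊1772/29^1⌋ = ⌊1772/29⌋ = 61
  ⌊1772/29^2⌋ = ⌊1772/841⌋ = 2
(the next term ⌊1772/29^3⌋ = 0, terminating the sum). Summing: v_29(1772!) = 61 + 2 = 63.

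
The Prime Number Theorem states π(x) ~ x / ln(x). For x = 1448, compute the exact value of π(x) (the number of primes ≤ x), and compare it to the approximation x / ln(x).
π(1448) = 229;  x/ln(x) ≈ 198.96;  relative error ≈ 13.12%.

Directly count primes up to 1448: π(1448) = 229. The PNT approximation gives 1448/ln(1448) ≈ 1448/7.27794 ≈ 198.96. Relative error (π(x) − x/ln(x)) / π(x) ≈ 13.12%; the approximation is known to undercount slightly (Li(x) is a better estimate).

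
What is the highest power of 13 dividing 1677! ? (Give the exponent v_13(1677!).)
v_13(1677!) = 138

Legendre's formula: v_p(n!) = Σ_{k ≥ 1} ⌊n / p^k⌋. For p = 13, n = 1677, the terms are:
  ⌊1677/13^1⌋ = ⌊1677/13⌋ = 129
  ⌊1677/13^2⌋ = ⌊1677/169⌋ = 9
(the next term ⌊1677/13^3⌋ = 0, terminating the sum). Summing: v_13(1677!) = 129 + 9 = 138.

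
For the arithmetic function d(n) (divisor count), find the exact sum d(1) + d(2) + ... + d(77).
Σ_{n ≤ 77} d(n) = 348

Compute d(n) for each 1 ≤ n ≤ 77: d(1) = 1, d(2) = 2, d(3) = 2, d(4) = 3, d(5) = 2, d(6) = 4, d(7) = 2, d(8) = 4, d(9) = 3, d(10) = 4, d(11) = 2, d(12) = 6, d(13) = 2, d(14) = 4, d(15) = 4, d(16) = 5, d(17) = 2, d(18) = 6, d(19) = 2, d(20) = 6, d(21) = 4, d(22) = 4, d(23) = 2, d(24) = 8, d(25) = 3, d(26) = 4, d(27) = 4, d(28) = 6, d(29) = 2, d(30) = 8, d(31) = 2, d(32) = 6, d(33) = 4, d(34) = 4, d(35) = 4, d(36) = 9, d(37) = 2, d(38) = 4, d(39) = 4, d(40) = 8, d(41) = 2, d(42) = 8, d(43) = 2, d(44) = 6, d(45) = 6, d(46) = 4, d(47) = 2, d(48) = 10, d(49) = 3, d(50) = 6, d(51) = 4, d(52) = 6, d(53) = 2, d(54) = 8, d(55) = 4, d(56) = 8, d(57) = 4, d(58) = 4, d(59) = 2, d(60) = 12, d(61) = 2, d(62) = 4, d(63) = 6, d(64) = 7, d(65) = 4, d(66) = 8, d(67) = 2, d(68) = 6, d(69) = 4, d(70) = 8, d(71) = 2, d(72) = 12, d(73) = 2, d(74) = 4, d(75) = 6, d(76) = 6, d(77) = 4. Summing all 77 values: 348. (Dirichlet's divisor formula: Σ_{n ≤ x} d(n) = x ln(x) + (2γ − 1) x + O(√x). For x = 77, the asymptotic estimate is ≈ 346.36.)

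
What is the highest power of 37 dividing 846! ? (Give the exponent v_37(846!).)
v_37(846!) = 22

Legendre's formula: v_p(n!) = Σ_{k ≥ 1} ⌊n / p^k⌋. For p = 37, n = 846, the terms are:
  ⌊846/37^1⌋ = ⌊846/37⌋ = 22
(the next term ⌊846/37^2⌋ = 0, terminating the sum). Summing: v_37(846!) = 22 = 22.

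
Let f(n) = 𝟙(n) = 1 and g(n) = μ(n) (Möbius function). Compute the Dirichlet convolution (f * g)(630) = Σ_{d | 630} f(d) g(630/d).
(𝟙 * μ)(630) = 0

Divisors of 630: [1, 2, 3, 5, 6, 7, 9, 10, 14, 15, 18, 21, 30, 35, 42, 45, 63, 70, 90, 105, 126, 210, 315, 630]. For each d | 630:
  d = 1: 𝟙(1) · μ(630/1) = 1 · 0 = 0
  d = 2: 𝟙(2) · μ(630/2) = 1 · 0 = 0
  d = 3: 𝟙(3) · μ(630/3) = 1 · 1 = 1
  d = 5: 𝟙(5) · μ(630/5) = 1 · 0 = 0
  d = 6: 𝟙(6) · μ(630/6) = 1 · -1 = -1
  d = 7: 𝟙(7) · μ(630/7) = 1 · 0 = 0
  d = 9: 𝟙(9) · μ(630/9) = 1 · -1 = -1
  d = 10: 𝟙(10) · μ(630/10) = 1 · 0 = 0
  d = 14: 𝟙(14) · μ(630/14) = 1 · 0 = 0
  d = 15: 𝟙(15) · μ(630/15) = 1 · -1 = -1
  d = 18: 𝟙(18) · μ(630/18) = 1 · 1 = 1
  d = 21: 𝟙(21) · μ(630/21) = 1 · -1 = -1
  d = 30: 𝟙(30) · μ(630/30) = 1 · 1 = 1
  d = 35: 𝟙(35) · μ(630/35) = 1 · 0 = 0
  d = 42: 𝟙(42) · μ(630/42) = 1 · 1 = 1
  d = 45: 𝟙(45) · μ(630/45) = 1 · 1 = 1
  d = 63: 𝟙(63) · μ(630/63) = 1 · 1 = 1
  d = 70: 𝟙(70) · μ(630/70) = 1 · 0 = 0
  d = 90: 𝟙(90) · μ(630/90) = 1 · -1 = -1
  d = 105: 𝟙(105) · μ(630/105) = 1 · 1 = 1
  d = 126: 𝟙(126) · μ(630/126) = 1 · -1 = -1
  d = 210: 𝟙(210) · μ(630/210) = 1 · -1 = -1
  d = 315: 𝟙(315) · μ(630/315) = 1 · -1 = -1
  d = 630: 𝟙(630) · μ(630/630) = 1 · 1 = 1
Summing: (𝟙 * μ)(630) = 0 + 0 + 1 + 0 + -1 + 0 + -1 + 0 + 0 + -1 + 1 + -1 + 1 + 0 + 1 + 1 + 1 + 0 + -1 + 1 + -1 + -1 + -1 + 1 = 0.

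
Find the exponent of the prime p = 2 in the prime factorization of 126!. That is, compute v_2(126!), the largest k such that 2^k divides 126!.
v_2(126!) = 120

Legendre's formula: v_p(n!) = Σ_{k ≥ 1} ⌊n / p^k⌋. For p = 2, n = 126, the terms are:
  ⌊126/2^1⌋ = ⌊126/2⌋ = 63
  ⌊126/2^2⌋ = ⌊126/4⌋ = 31
  ⌊126/2^3⌋ = ⌊126/8⌋ = 15
  ⌊126/2^4⌋ = ⌊126/16⌋ = 7
  ⌊126/2^5⌋ = ⌊126/32⌋ = 3
  ⌊126/2^6⌋ = ⌊126/64⌋ = 1
(the next term ⌊126/2^7⌋ = 0, terminating the sum). Summing: v_2(126!) = 63 + 31 + 15 + 7 + 3 + 1 = 120.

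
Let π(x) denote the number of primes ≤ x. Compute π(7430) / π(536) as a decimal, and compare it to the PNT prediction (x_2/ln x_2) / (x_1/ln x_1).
π(7430)/π(536) = 941/99 ≈ 9.5051;  PNT prediction ≈ 9.7731.

π(536) = 99 and π(7430) = 941, so π(7430)/π(536) ≈ 9.5051. The PNT-predicted ratio is (7430/ln(7430)) / (536/ln(536)) ≈ 9.7731. The two agree to within a few percent, as expected.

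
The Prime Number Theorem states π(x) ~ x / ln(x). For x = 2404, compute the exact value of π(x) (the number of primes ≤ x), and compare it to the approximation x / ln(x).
π(2404) = 357;  x/ln(x) ≈ 308.80;  relative error ≈ 13.50%.

Directly count primes up to 2404: π(2404) = 357. The PNT approximation gives 2404/ln(2404) ≈ 2404/7.78489 ≈ 308.80. Relative error (π(x) − x/ln(x)) / π(x) ≈ 13.50%; the approximation is known to undercount slightly (Li(x) is a better estimate).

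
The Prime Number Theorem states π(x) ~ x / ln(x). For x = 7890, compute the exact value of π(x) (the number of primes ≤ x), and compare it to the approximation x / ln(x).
π(7890) = 997;  x/ln(x) ≈ 879.27;  relative error ≈ 11.81%.

Directly count primes up to 7890: π(7890) = 997. The PNT approximation gives 7890/ln(7890) ≈ 7890/8.97335 ≈ 879.27. Relative error (π(x) − x/ln(x)) / π(x) ≈ 11.81%; the approximation is known to undercount slightly (Li(x) is a better estimate).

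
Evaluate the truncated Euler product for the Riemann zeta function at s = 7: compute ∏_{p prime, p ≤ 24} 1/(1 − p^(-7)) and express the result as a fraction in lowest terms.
∏ = 48232764637425582400715871008195503014129789903328125/47833390398549347808770198286798982719063238904795968

The primes p ≤ 24 are [2, 3, 5, 7, 11, 13, 17, 19, 23]. For each prime, (1 − 1/p^7)^(-1) = p^7 / (p^7 − 1). The product is (1 − 1/2^7)^(-1), (1 − 1/3^7)^(-1), (1 − 1/5^7)^(-1), (1 − 1/7^7)^(-1), (1 − 1/11^7)^(-1), (1 − 1/13^7)^(-1), (1 − 1/17^7)^(-1), (1 − 1/19^7)^(-1), (1 − 1/23^7)^(-1) = ∏ p^7 / (p^7 − 1) = 48232764637425582400715871008195503014129789903328125/47833390398549347808770198286798982719063238904795968.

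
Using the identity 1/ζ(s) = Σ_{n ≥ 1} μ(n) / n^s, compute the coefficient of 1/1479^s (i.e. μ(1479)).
μ(1479) = -1

Factor n = 1479 = 3 · 17 · 29. μ(n) = 0 if any exponent ≥ 2 (not squarefree); otherwise μ(n) = (−1)^{ω(n)} where ω(n) is the number of distinct prime factors. Applying: μ(1479) = -1.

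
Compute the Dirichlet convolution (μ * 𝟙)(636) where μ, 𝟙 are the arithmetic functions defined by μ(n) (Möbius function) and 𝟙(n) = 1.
(μ * 𝟙)(636) = 0

Divisors of 636: [1, 2, 3, 4, 6, 12, 53, 106, 159, 212, 318, 636]. For each d | 636:
  d = 1: μ(1) · 𝟙(636/1) = 1 · 1 = 1
  d = 2: μ(2) · 𝟙(636/2) = -1 · 1 = -1
  d = 3: μ(3) · 𝟙(636/3) = -1 · 1 = -1
  d = 4: μ(4) · 𝟙(636/4) = 0 · 1 = 0
  d = 6: μ(6) · 𝟙(636/6) = 1 · 1 = 1
  d = 12: μ(12) · 𝟙(636/12) = 0 · 1 = 0
  d = 53: μ(53) · 𝟙(636/53) = -1 · 1 = -1
  d = 106: μ(106) · 𝟙(636/106) = 1 · 1 = 1
  d = 159: μ(159) · 𝟙(636/159) = 1 · 1 = 1
  d = 212: μ(212) · 𝟙(636/212) = 0 · 1 = 0
  d = 318: μ(318) · 𝟙(636/318) = -1 · 1 = -1
  d = 636: μ(636) · 𝟙(636/636) = 0 · 1 = 0
Summing: (μ * 𝟙)(636) = 1 + -1 + -1 + 0 + 1 + 0 + -1 + 1 + 1 + 0 + -1 + 0 = 0.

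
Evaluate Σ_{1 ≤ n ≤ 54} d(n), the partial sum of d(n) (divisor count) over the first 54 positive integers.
Σ_{n ≤ 54} d(n) = 227

Compute d(n) for each 1 ≤ n ≤ 54: d(1) = 1, d(2) = 2, d(3) = 2, d(4) = 3, d(5) = 2, d(6) = 4, d(7) = 2, d(8) = 4, d(9) = 3, d(10) = 4, d(11) = 2, d(12) = 6, d(13) = 2, d(14) = 4, d(15) = 4, d(16) = 5, d(17) = 2, d(18) = 6, d(19) = 2, d(20) = 6, d(21) = 4, d(22) = 4, d(23) = 2, d(24) = 8, d(25) = 3, d(26) = 4, d(27) = 4, d(28) = 6, d(29) = 2, d(30) = 8, d(31) = 2, d(32) = 6, d(33) = 4, d(34) = 4, d(35) = 4, d(36) = 9, d(37) = 2, d(38) = 4, d(39) = 4, d(40) = 8, d(41) = 2, d(42) = 8, d(43) = 2, d(44) = 6, d(45) = 6, d(46) = 4, d(47) = 2, d(48) = 10, d(49) = 3, d(50) = 6, d(51) = 4, d(52) = 6, d(53) = 2, d(54) = 8. Summing all 54 values: 227. (Dirichlet's divisor formula: Σ_{n ≤ x} d(n) = x ln(x) + (2γ − 1) x + O(√x). For x = 54, the asymptotic estimate is ≈ 223.74.)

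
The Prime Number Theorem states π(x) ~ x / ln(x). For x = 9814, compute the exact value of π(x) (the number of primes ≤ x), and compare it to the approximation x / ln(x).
π(9814) = 1210;  x/ln(x) ≈ 1067.72;  relative error ≈ 11.76%.

Directly count primes up to 9814: π(9814) = 1210. The PNT approximation gives 9814/ln(9814) ≈ 9814/9.19157 ≈ 1067.72. Relative error (π(x) − x/ln(x)) / π(x) ≈ 11.76%; the approximation is known to undercount slightly (Li(x) is a better estimate).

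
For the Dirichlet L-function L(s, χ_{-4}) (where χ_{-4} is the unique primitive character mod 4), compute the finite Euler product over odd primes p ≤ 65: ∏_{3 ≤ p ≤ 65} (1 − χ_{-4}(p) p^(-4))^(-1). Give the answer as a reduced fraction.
∏ = 81934214988902113115031508050672702841756592198516788686922065253543/82850154482442028729801746725895742819441886414557775886809038848000

The odd primes p ≤ 65 are [3, 5, 7, 11, 13, 17, 19, 23, 29, 31, 37, 41, 43, 47, 53, 59, 61]. For each, χ(p) = 1 if p ≡ 1 mod 4, χ(p) = −1 if p ≡ 3 mod 4. Taking (1 − χ(p)/p^4)^(-1) = p^4/(p^4 − χ(p)): (1 − (-1)/3^4)^(-1) · (1 − (1)/5^4)^(-1) · (1 − (-1)/7^4)^(-1) · (1 − (-1)/11^4)^(-1) · (1 − (1)/13^4)^(-1) · (1 − (1)/17^4)^(-1) · (1 − (-1)/19^4)^(-1) · (1 − (-1)/23^4)^(-1) · (1 − (1)/29^4)^(-1) · (1 − (-1)/31^4)^(-1) · (1 − (1)/37^4)^(-1) · (1 − (1)/41^4)^(-1) · (1 − (-1)/43^4)^(-1) · (1 − (-1)/47^4)^(-1) · (1 − (1)/53^4)^(-1) · (1 − (-1)/59^4)^(-1) · (1 − (1)/61^4)^(-1) = 81934214988902113115031508050672702841756592198516788686922065253543/82850154482442028729801746725895742819441886414557775886809038848000.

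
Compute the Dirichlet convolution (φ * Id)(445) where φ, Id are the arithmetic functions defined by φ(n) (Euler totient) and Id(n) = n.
(φ * Id)(445) = 1593

Divisors of 445: [1, 5, 89, 445]. For each d | 445:
  d = 1: φ(1) · Id(445/1) = 1 · 445 = 445
  d = 5: φ(5) · Id(445/5) = 4 · 89 = 356
  d = 89: φ(89) · Id(445/89) = 88 · 5 = 440
  d = 445: φ(445) · Id(445/445) = 352 · 1 = 352
Summing: (φ * Id)(445) = 445 + 356 + 440 + 352 = 1593.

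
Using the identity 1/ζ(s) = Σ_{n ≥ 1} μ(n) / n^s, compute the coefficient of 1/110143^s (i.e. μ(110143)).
μ(110143) = 1

Factor n = 110143 = 11 · 17 · 19 · 31. μ(n) = 0 if any exponent ≥ 2 (not squarefree); otherwise μ(n) = (−1)^{ω(n)} where ω(n) is the number of distinct prime factors. Applying: μ(110143) = 1.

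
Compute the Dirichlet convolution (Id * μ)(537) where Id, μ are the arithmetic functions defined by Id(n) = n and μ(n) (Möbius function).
(Id * μ)(537) = 356

Divisors of 537: [1, 3, 179, 537]. For each d | 537:
  d = 1: Id(1) · μ(537/1) = 1 · 1 = 1
  d = 3: Id(3) · μ(537/3) = 3 · -1 = -3
  d = 179: Id(179) · μ(537/179) = 179 · -1 = -179
  d = 537: Id(537) · μ(537/537) = 537 · 1 = 537
Summing: (Id * μ)(537) = 1 + -3 + -179 + 537 = 356.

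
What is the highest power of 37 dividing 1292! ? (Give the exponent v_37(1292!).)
v_37(1292!) = 34

Legendre's formula: v_p(n!) = Σ_{k ≥ 1} ⌊n / p^k⌋. For p = 37, n = 1292, the terms are:
  ⌊1292/37^1⌋ = ⌊1292/37⌋ = 34
(the next term ⌊1292/37^2⌋ = 0, terminating the sum). Summing: v_37(1292!) = 34 = 34.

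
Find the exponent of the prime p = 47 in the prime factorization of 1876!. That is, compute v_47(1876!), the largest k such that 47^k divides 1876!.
v_47(1876!) = 39

Legendre's formula: v_p(n!) = Σ_{k ≥ 1} ⌊n / p^k⌋. For p = 47, n = 1876, the terms are:
  ⌊1876/47^1⌋ = ⌊1876/47⌋ = 39
(the next term ⌊1876/47^2⌋ = 0, terminating the sum). Summing: v_47(1876!) = 39 = 39.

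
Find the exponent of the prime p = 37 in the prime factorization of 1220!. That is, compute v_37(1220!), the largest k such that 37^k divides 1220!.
v_37(1220!) = 32

Legendre's formula: v_p(n!) = Σ_{k ≥ 1} ⌊n / p^k⌋. For p = 37, n = 1220, the terms are:
  ⌊1220/37^1⌋ = ⌊1220/37⌋ = 32
(the next term ⌊1220/37^2⌋ = 0, terminating the sum). Summing: v_37(1220!) = 32 = 32.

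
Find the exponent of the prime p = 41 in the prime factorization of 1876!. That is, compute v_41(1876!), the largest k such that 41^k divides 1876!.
v_41(1876!) = 46

Legendre's formula: v_p(n!) = Σ_{k ≥ 1} ⌊n / p^k⌋. For p = 41, n = 1876, the terms are:
  ⌊1876/41^1⌋ = ⌊1876/41⌋ = 45
  ⌊1876/41^2⌋ = ⌊1876/1681⌋ = 1
(the next term ⌊1876/41^3⌋ = 0, terminating the sum). Summing: v_41(1876!) = 45 + 1 = 46.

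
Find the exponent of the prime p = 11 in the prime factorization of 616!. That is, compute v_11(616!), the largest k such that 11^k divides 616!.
v_11(616!) = 61

Legendre's formula: v_p(n!) = Σ_{k ≥ 1} ⌊n / p^k⌋. For p = 11, n = 616, the terms are:
  ⌊616/11^1⌋ = ⌊616/11⌋ = 56
  ⌊616/11^2⌋ = ⌊616/121⌋ = 5
(the next term ⌊616/11^3⌋ = 0, terminating the sum). Summing: v_11(616!) = 56 + 5 = 61.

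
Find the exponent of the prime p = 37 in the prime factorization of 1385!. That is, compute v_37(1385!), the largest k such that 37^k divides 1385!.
v_37(1385!) = 38

Legendre's formula: v_p(n!) = Σ_{k ≥ 1} ⌊n / p^k⌋. For p = 37, n = 1385, the terms are:
  ⌊1385/37^1⌋ = ⌊1385/37⌋ = 37
  ⌊1385/37^2⌋ = ⌊1385/1369⌋ = 1
(the next term ⌊1385/37^3⌋ = 0, terminating the sum). Summing: v_37(1385!) = 37 + 1 = 38.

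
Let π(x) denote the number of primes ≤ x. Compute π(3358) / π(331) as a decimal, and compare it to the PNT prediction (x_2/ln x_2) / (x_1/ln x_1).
π(3358)/π(331) = 472/67 ≈ 7.0448;  PNT prediction ≈ 7.2499.

π(331) = 67 and π(3358) = 472, so π(3358)/π(331) ≈ 7.0448. The PNT-predicted ratio is (3358/ln(3358)) / (331/ln(331)) ≈ 7.2499. The two agree to within a few percent, as expected.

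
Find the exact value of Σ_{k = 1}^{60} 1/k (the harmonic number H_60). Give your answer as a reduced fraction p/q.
H_60 = 15117092380124150817026911/3230237388259077233637600

Direct summation: H_60 = 1 + 1/2 + ... + 1/60. The least common denominator is lcm(1, ..., 60) = 9690712164777231700912800; over this denominator the numerator is 9690712164777231700912800 + 4845356082388615850456400 + 3230237388259077233637600 + 2422678041194307925228200 + 1938142432955446340182560 + 1615118694129538616818800 + 1384387452111033100130400 + 1211339020597153962614100 + 1076745796086359077879200 + 969071216477723170091280 + 880973833161566518264800 + 807559347064769308409400 + 745439397290556284685600 + 692193726055516550065200 + 646047477651815446727520 + 605669510298576981307050 + 570041892045719511818400 + 538372898043179538939600 + 510037482356696405311200 + 484535608238861585045640 + 461462484037011033376800 + 440486916580783259132400 + 421335311512053552213600 + 403779673532384654204700 + 387628486591089268036512 + 372719698645278142342800 + 358915265362119692626400 + 346096863027758275032600 + 334162488440594196583200 + 323023738825907723363760 + 312603618218620377448800 + 302834755149288490653525 + 293657944387188839421600 + 285020946022859755909200 + 276877490422206620026080 + 269186449021589769469800 + 261911139588573829754400 + 255018741178348202655600 + 248479799096852094895200 + 242267804119430792522820 + 236358833287249553680800 + 230731242018505516688400 + 225365399180865853509600 + 220243458290391629566200 + 215349159217271815575840 + 210667655756026776106800 + 206185365208026206402400 + 201889836766192327102350 + 197769636015861871447200 + 193814243295544634018256 + 190013964015239837272800 + 186359849322639071171400 + 182843625750513805677600 + 179457632681059846313200 + 176194766632313303652960 + 173048431513879137516300 + 170012494118898801770400 + 167081244220297098291600 + 164249358725037825439200 + 161511869412953861681880 = 45351277140372452451080733, so H_60 = 45351277140372452451080733/9690712164777231700912800; reducing by gcd(45351277140372452451080733, 9690712164777231700912800) = 3 gives 15117092380124150817026911/3230237388259077233637600 ≈ 4.67987. (The PNT-adjacent estimate ln(60) + γ ≈ 4.67156 matches within O(1/n).)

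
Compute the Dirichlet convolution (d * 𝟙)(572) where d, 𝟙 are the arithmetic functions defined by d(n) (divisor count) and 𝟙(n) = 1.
(d * 𝟙)(572) = 54

Divisors of 572: [1, 2, 4, 11, 13, 22, 26, 44, 52, 143, 286, 572]. For each d | 572:
  d = 1: d(1) · 𝟙(572/1) = 1 · 1 = 1
  d = 2: d(2) · 𝟙(572/2) = 2 · 1 = 2
  d = 4: d(4) · 𝟙(572/4) = 3 · 1 = 3
  d = 11: d(11) · 𝟙(572/11) = 2 · 1 = 2
  d = 13: d(13) · 𝟙(572/13) = 2 · 1 = 2
  d = 22: d(22) · 𝟙(572/22) = 4 · 1 = 4
  d = 26: d(26) · 𝟙(572/26) = 4 · 1 = 4
  d = 44: d(44) · 𝟙(572/44) = 6 · 1 = 6
  d = 52: d(52) · 𝟙(572/52) = 6 · 1 = 6
  d = 143: d(143) · 𝟙(572/143) = 4 · 1 = 4
  d = 286: d(286) · 𝟙(572/286) = 8 · 1 = 8
  d = 572: d(572) · 𝟙(572/572) = 12 · 1 = 12
Summing: (d * 𝟙)(572) = 1 + 2 + 3 + 2 + 2 + 4 + 4 + 6 + 6 + 4 + 8 + 12 = 54.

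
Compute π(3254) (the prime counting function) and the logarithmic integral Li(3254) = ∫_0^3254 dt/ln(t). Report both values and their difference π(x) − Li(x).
π(3254) = 459;  Li(3254) ≈ 474.32;  π(x) − Li(x) ≈ -15.32.

Direct count of primes ≤ 3254 gives π(3254) = 459. Numerical evaluation of the logarithmic integral gives Li(3254) ≈ 474.32. The difference π(x) − Li(x) ≈ -15.32 is typically negative for small/moderate x (Li(x) overestimates), though Littlewood's theorem shows this sign changes infinitely often.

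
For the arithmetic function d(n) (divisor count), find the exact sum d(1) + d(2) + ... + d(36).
Σ_{n ≤ 36} d(n) = 140

Compute d(n) for each 1 ≤ n ≤ 36: d(1) = 1, d(2) = 2, d(3) = 2, d(4) = 3, d(5) = 2, d(6) = 4, d(7) = 2, d(8) = 4, d(9) = 3, d(10) = 4, d(11) = 2, d(12) = 6, d(13) = 2, d(14) = 4, d(15) = 4, d(16) = 5, d(17) = 2, d(18) = 6, d(19) = 2, d(20) = 6, d(21) = 4, d(22) = 4, d(23) = 2, d(24) = 8, d(25) = 3, d(26) = 4, d(27) = 4, d(28) = 6, d(29) = 2, d(30) = 8, d(31) = 2, d(32) = 6, d(33) = 4, d(34) = 4, d(35) = 4, d(36) = 9. Summing all 36 values: 140. (Dirichlet's divisor formula: Σ_{n ≤ x} d(n) = x ln(x) + (2γ − 1) x + O(√x). For x = 36, the asymptotic estimate is ≈ 134.57.)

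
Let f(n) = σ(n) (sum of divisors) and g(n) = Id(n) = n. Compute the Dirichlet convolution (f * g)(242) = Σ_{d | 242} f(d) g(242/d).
(σ * Id)(242) = 1930

Divisors of 242: [1, 2, 11, 22, 121, 242]. For each d | 242:
  d = 1: σ(1) · Id(242/1) = 1 · 242 = 242
  d = 2: σ(2) · Id(242/2) = 3 · 121 = 363
  d = 11: σ(11) · Id(242/11) = 12 · 22 = 264
  d = 22: σ(22) · Id(242/22) = 36 · 11 = 396
  d = 121: σ(121) · Id(242/121) = 133 · 2 = 266
  d = 242: σ(242) · Id(242/242) = 399 · 1 = 399
Summing: (σ * Id)(242) = 242 + 363 + 264 + 396 + 266 + 399 = 1930.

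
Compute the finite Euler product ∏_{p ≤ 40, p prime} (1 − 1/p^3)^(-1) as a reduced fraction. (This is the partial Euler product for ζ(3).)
∏ = 10604865228312139577609245/8822952261265821355966464

The primes p ≤ 40 are [2, 3, 5, 7, 11, 13, 17, 19, 23, 29, 31, 37]. For each prime, (1 − 1/p^3)^(-1) = p^3 / (p^3 − 1). The product is (1 − 1/2^3)^(-1), (1 − 1/3^3)^(-1), (1 − 1/5^3)^(-1), (1 − 1/7^3)^(-1), (1 − 1/11^3)^(-1), (1 − 1/13^3)^(-1), (1 − 1/17^3)^(-1), (1 − 1/19^3)^(-1), (1 − 1/23^3)^(-1), (1 − 1/29^3)^(-1), (1 − 1/31^3)^(-1), (1 − 1/37^3)^(-1) = ∏ p^3 / (p^3 − 1) = 10604865228312139577609245/8822952261265821355966464.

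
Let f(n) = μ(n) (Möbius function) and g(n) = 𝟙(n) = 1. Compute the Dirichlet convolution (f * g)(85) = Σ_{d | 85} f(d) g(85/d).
(μ * 𝟙)(85) = 0

Divisors of 85: [1, 5, 17, 85]. For each d | 85:
  d = 1: μ(1) · 𝟙(85/1) = 1 · 1 = 1
  d = 5: μ(5) · 𝟙(85/5) = -1 · 1 = -1
  d = 17: μ(17) · 𝟙(85/17) = -1 · 1 = -1
  d = 85: μ(85) · 𝟙(85/85) = 1 · 1 = 1
Summing: (μ * 𝟙)(85) = 1 + -1 + -1 + 1 = 0.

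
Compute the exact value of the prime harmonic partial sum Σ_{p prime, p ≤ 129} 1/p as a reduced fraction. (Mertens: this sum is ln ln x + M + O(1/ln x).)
Σ 1/p = 7457575819106455685806801283735357697478405891621/4014476939333036189094441199026045136645885247730

π(129) = 31, so the primes ≤ 129 are [2, 3, 5, 7, 11, 13, 17, 19, 23, 29, 31, 37, 41, 43, 47, 53, 59, 61, 67, 71, 73, 79, 83, 89, 97, 101, 103, 107, 109, 113, 127]. Summing 1/p over these primes: 7457575819106455685806801283735357697478405891621/4014476939333036189094441199026045136645885247730 ≈ 1.8577. Mertens estimate ln ln(129) + 0.2615 ≈ 1.8425.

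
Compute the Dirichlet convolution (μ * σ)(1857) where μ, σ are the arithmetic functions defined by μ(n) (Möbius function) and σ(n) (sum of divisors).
(μ * σ)(1857) = 1857

Divisors of 1857: [1, 3, 619, 1857]. For each d | 1857:
  d = 1: μ(1) · σ(1857/1) = 1 · 2480 = 2480
  d = 3: μ(3) · σ(1857/3) = -1 · 620 = -620
  d = 619: μ(619) · σ(1857/619) = -1 · 4 = -4
  d = 1857: μ(1857) · σ(1857/1857) = 1 · 1 = 1
Summing: (μ * σ)(1857) = 2480 + -620 + -4 + 1 = 1857.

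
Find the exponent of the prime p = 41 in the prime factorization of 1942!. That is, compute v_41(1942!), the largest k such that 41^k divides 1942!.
v_41(1942!) = 48

Legendre's formula: v_p(n!) = Σ_{k ≥ 1} ⌊n / p^k⌋. For p = 41, n = 1942, the terms are:
  ⌊1942/41^1⌋ = ⌊1942/41⌋ = 47
  ⌊1942/41^2⌋ = ⌊1942/1681⌋ = 1
(the next term ⌊1942/41^3⌋ = 0, terminating the sum). Summing: v_41(1942!) = 47 + 1 = 48.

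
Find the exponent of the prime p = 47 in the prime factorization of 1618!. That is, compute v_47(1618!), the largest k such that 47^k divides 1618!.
v_47(1618!) = 34

Legendre's formula: v_p(n!) = Σ_{k ≥ 1} ⌊n / p^k⌋. For p = 47, n = 1618, the terms are:
  ⌊1618/47^1⌋ = ⌊1618/47⌋ = 34
(the next term ⌊1618/47^2⌋ = 0, terminating the sum). Summing: v_47(1618!) = 34 = 34.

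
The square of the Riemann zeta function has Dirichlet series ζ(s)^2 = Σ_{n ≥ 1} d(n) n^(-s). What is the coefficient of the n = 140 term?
d(140) = 12

ζ(s)^2 = (Σ 1/m^s)(Σ 1/k^s). The coefficient of 1/n^s in the product is the number of ordered pairs (m, k) with mk = n, which equals d(n). For n = 140, divisors are [1, 2, 4, 5, 7, 10, 14, 20, 28, 35, 70, 140], so d(140) = 12.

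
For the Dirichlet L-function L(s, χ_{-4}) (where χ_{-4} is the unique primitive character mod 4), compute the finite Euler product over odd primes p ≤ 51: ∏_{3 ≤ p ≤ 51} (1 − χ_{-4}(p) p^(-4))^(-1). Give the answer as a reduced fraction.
∏ = 424022009220093808147330044599350686845258380222853/428762185161728930691534489551822091105495385374720

The odd primes p ≤ 51 are [3, 5, 7, 11, 13, 17, 19, 23, 29, 31, 37, 41, 43, 47]. For each, χ(p) = 1 if p ≡ 1 mod 4, χ(p) = −1 if p ≡ 3 mod 4. Taking (1 − χ(p)/p^4)^(-1) = p^4/(p^4 − χ(p)): (1 − (-1)/3^4)^(-1) · (1 − (1)/5^4)^(-1) · (1 − (-1)/7^4)^(-1) · (1 − (-1)/11^4)^(-1) · (1 − (1)/13^4)^(-1) · (1 − (1)/17^4)^(-1) · (1 − (-1)/19^4)^(-1) · (1 − (-1)/23^4)^(-1) · (1 − (1)/29^4)^(-1) · (1 − (-1)/31^4)^(-1) · (1 − (1)/37^4)^(-1) · (1 − (1)/41^4)^(-1) · (1 − (-1)/43^4)^(-1) · (1 − (-1)/47^4)^(-1) = 424022009220093808147330044599350686845258380222853/428762185161728930691534489551822091105495385374720.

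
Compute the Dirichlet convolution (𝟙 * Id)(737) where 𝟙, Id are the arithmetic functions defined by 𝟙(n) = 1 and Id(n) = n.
(𝟙 * Id)(737) = 816

Divisors of 737: [1, 11, 67, 737]. For each d | 737:
  d = 1: 𝟙(1) · Id(737/1) = 1 · 737 = 737
  d = 11: 𝟙(11) · Id(737/11) = 1 · 67 = 67
  d = 67: 𝟙(67) · Id(737/67) = 1 · 11 = 11
  d = 737: 𝟙(737) · Id(737/737) = 1 · 1 = 1
Summing: (𝟙 * Id)(737) = 737 + 67 + 11 + 1 = 816.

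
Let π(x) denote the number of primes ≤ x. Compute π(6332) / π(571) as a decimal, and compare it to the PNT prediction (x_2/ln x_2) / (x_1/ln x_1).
π(6332)/π(571) = 824/105 ≈ 7.8476;  PNT prediction ≈ 8.0413.

π(571) = 105 and π(6332) = 824, so π(6332)/π(571) ≈ 7.8476. The PNT-predicted ratio is (6332/ln(6332)) / (571/ln(571)) ≈ 8.0413. The two agree to within a few percent, as expected.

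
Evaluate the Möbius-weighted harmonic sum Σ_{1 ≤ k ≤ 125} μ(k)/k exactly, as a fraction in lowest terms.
Σ μ(k)/k = 23090940688334333795050585396213953208427071/3161005464041760778814520629154366249327468699

Values of μ(k) for 1 ≤ k ≤ 125: μ(1) = 1, μ(2) = -1, μ(3) = -1, μ(5) = -1, μ(6) = 1, μ(7) = -1, μ(10) = 1, μ(11) = -1, μ(13) = -1, μ(14) = 1, μ(15) = 1, μ(17) = -1, μ(19) = -1, μ(21) = 1, μ(22) = 1, μ(23) = -1, μ(26) = 1, μ(29) = -1, μ(30) = -1, μ(31) = -1, μ(33) = 1, μ(34) = 1, μ(35) = 1, μ(37) = -1, μ(38) = 1, μ(39) = 1, μ(41) = -1, μ(42) = -1, μ(43) = -1, μ(46) = 1, μ(47) = -1, μ(51) = 1, μ(53) = -1, μ(55) = 1, μ(57) = 1, μ(58) = 1, μ(59) = -1, μ(61) = -1, μ(62) = 1, μ(65) = 1, μ(66) = -1, μ(67) = -1, μ(69) = 1, μ(70) = -1, μ(71) = -1, μ(73) = -1, μ(74) = 1, μ(77) = 1, μ(78) = -1, μ(79) = -1, μ(82) = 1, μ(83) = -1, μ(85) = 1, μ(86) = 1, μ(87) = 1, μ(89) = -1, μ(91) = 1, μ(93) = 1, μ(94) = 1, μ(95) = 1, μ(97) = -1, μ(101) = -1, μ(102) = -1, μ(103) = -1, μ(105) = -1, μ(106) = 1, μ(107) = -1, μ(109) = -1, μ(110) = -1, μ(111) = 1, μ(113) = -1, μ(114) = -1, μ(115) = 1, μ(118) = 1, μ(119) = 1, μ(122) = 1, μ(123) = 1, with μ = 0 on non-squarefree integers. Summing μ(k)/k for k where μ(k) ≠ 0 gives 23090940688334333795050585396213953208427071/3161005464041760778814520629154366249327468699 ≈ 0.0073. (PNT ⟺ this sum → 0 as n → ∞.)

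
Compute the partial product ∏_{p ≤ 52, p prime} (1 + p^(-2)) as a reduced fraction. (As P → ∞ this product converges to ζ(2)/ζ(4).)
∏ = 101793085732936000000000/67237345888235944242129

The primes p ≤ 52 are [2, 3, 5, 7, 11, 13, 17, 19, 23, 29, 31, 37, 41, 43, 47]. For each, (1 + 1/p^2) = (p^2 + 1)/p^2. Multiplying these fractions over p ∈ [2, 3, 5, 7, 11, 13, 17, 19, 23, 29, 31, 37, 41, 43, 47] gives 101793085732936000000000/67237345888235944242129. (In the limit P → ∞ this tends to ζ(2)/ζ(4).)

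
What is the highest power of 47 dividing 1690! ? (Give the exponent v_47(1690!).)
v_47(1690!) = 35

Legendre's formula: v_p(n!) = Σ_{k ≥ 1} ⌊n / p^k⌋. For p = 47, n = 1690, the terms are:
  ⌊1690/47^1⌋ = ⌊1690/47⌋ = 35
(the next term ⌊1690/47^2⌋ = 0, terminating the sum). Summing: v_47(1690!) = 35 = 35.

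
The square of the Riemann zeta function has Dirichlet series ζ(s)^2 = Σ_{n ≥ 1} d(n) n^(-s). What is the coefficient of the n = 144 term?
d(144) = 15

ζ(s)^2 = (Σ 1/m^s)(Σ 1/k^s). The coefficient of 1/n^s in the product is the number of ordered pairs (m, k) with mk = n, which equals d(n). For n = 144, divisors are [1, 2, 3, 4, 6, 8, 9, 12, 16, 18, 24, 36, 48, 72, 144], so d(144) = 15.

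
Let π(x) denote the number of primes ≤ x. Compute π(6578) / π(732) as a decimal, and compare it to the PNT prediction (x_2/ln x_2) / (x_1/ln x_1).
π(6578)/π(732) = 851/129 ≈ 6.5969;  PNT prediction ≈ 6.7420.

π(732) = 129 and π(6578) = 851, so π(6578)/π(732) ≈ 6.5969. The PNT-predicted ratio is (6578/ln(6578)) / (732/ln(732)) ≈ 6.7420. The two agree to within a few percent, as expected.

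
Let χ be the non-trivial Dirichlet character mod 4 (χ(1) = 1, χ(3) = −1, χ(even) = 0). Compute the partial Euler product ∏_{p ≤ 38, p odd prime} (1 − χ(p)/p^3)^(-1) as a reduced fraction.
∏ = 23039676015771696171729025/23777920687809392849977344

The odd primes p ≤ 38 are [3, 5, 7, 11, 13, 17, 19, 23, 29, 31, 37]. For each, χ(p) = 1 if p ≡ 1 mod 4, χ(p) = −1 if p ≡ 3 mod 4. Taking (1 − χ(p)/p^3)^(-1) = p^3/(p^3 − χ(p)): (1 − (-1)/3^3)^(-1) · (1 − (1)/5^3)^(-1) · (1 − (-1)/7^3)^(-1) · (1 − (-1)/11^3)^(-1) · (1 − (1)/13^3)^(-1) · (1 − (1)/17^3)^(-1) · (1 − (-1)/19^3)^(-1) · (1 − (-1)/23^3)^(-1) · (1 − (1)/29^3)^(-1) · (1 − (-1)/31^3)^(-1) · (1 − (1)/37^3)^(-1) = 23039676015771696171729025/23777920687809392849977344.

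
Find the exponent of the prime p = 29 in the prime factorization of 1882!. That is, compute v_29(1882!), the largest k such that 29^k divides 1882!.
v_29(1882!) = 66

Legendre's formula: v_p(n!) = Σ_{k ≥ 1} ⌊n / p^k⌋. For p = 29, n = 1882, the terms are:
  ⌊1882/29^1⌋ = ⌊1882/29⌋ = 64
  ⌊1882/29^2⌋ = ⌊1882/841⌋ = 2
(the next term ⌊1882/29^3⌋ = 0, terminating the sum). Summing: v_29(1882!) = 64 + 2 = 66.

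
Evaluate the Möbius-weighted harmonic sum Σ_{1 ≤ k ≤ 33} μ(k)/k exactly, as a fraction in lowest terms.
Σ μ(k)/k = -6504197377/200560490130

Values of μ(k) for 1 ≤ k ≤ 33: μ(1) = 1, μ(2) = -1, μ(3) = -1, μ(5) = -1, μ(6) = 1, μ(7) = -1, μ(10) = 1, μ(11) = -1, μ(13) = -1, μ(14) = 1, μ(15) = 1, μ(17) = -1, μ(19) = -1, μ(21) = 1, μ(22) = 1, μ(23) = -1, μ(26) = 1, μ(29) = -1, μ(30) = -1, μ(31) = -1, μ(33) = 1, with μ = 0 on non-squarefree integers. Summing μ(k)/k for k where μ(k) ≠ 0 gives -6504197377/200560490130 ≈ -0.0324. (PNT ⟺ this sum → 0 as n → ∞.)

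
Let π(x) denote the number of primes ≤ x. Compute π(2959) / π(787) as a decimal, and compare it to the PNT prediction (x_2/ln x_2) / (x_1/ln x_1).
π(2959)/π(787) = 426/138 ≈ 3.0870;  PNT prediction ≈ 3.1368.

π(787) = 138 and π(2959) = 426, so π(2959)/π(787) ≈ 3.0870. The PNT-predicted ratio is (2959/ln(2959)) / (787/ln(787)) ≈ 3.1368. The two agree to within a few percent, as expected.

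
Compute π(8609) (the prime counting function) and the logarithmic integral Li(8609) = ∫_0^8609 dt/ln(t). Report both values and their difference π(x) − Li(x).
π(8609) = 1072;  Li(8609) ≈ 1093.90;  π(x) − Li(x) ≈ -21.90.

Direct count of primes ≤ 8609 gives π(8609) = 1072. Numerical evaluation of the logarithmic integral gives Li(8609) ≈ 1093.90. The difference π(x) − Li(x) ≈ -21.90 is typically negative for small/moderate x (Li(x) overestimates), though Littlewood's theorem shows this sign changes infinitely often.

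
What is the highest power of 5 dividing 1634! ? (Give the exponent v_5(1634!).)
v_5(1634!) = 406

Legendre's formula: v_p(n!) = Σ_{k ≥ 1} ⌊n / p^k⌋. For p = 5, n = 1634, the terms are:
  ⌊1634/5^1⌋ = ⌊1634/5⌋ = 326
  ⌊1634/5^2⌋ = ⌊1634/25⌋ = 65
  ⌊1634/5^3⌋ = ⌊1634/125⌋ = 13
  ⌊1634/5^4⌋ = ⌊1634/625⌋ = 2
(the next term ⌊1634/5^5⌋ = 0, terminating the sum). Summing: v_5(1634!) = 326 + 65 + 13 + 2 = 406.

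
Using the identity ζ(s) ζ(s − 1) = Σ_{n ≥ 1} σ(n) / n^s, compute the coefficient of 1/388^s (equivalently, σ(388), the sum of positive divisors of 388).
σ(388) = 686

In the product (Σ m^0/m^s)(Σ k / k^s) = Σ (Σ_{d | n} d) / n^s, the coefficient of 1/n^s is σ(n) = Σ_{d | n} d. For n = 388, divisors are [1, 2, 4, 97, 194, 388]; summing: σ(388) = 686.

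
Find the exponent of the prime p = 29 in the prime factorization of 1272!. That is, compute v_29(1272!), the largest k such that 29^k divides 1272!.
v_29(1272!) = 44

Legendre's formula: v_p(n!) = Σ_{k ≥ 1} ⌊n / p^k⌋. For p = 29, n = 1272, the terms are:
  ⌊1272/29^1⌋ = ⌊1272/29⌋ = 43
  ⌊1272/29^2⌋ = ⌊1272/841⌋ = 1
(the next term ⌊1272/29^3⌋ = 0, terminating the sum). Summing: v_29(1272!) = 43 + 1 = 44.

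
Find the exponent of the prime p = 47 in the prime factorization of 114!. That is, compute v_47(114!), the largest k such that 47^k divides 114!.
v_47(114!) = 2

Legendre's formula: v_p(n!) = Σ_{k ≥ 1} ⌊n / p^k⌋. For p = 47, n = 114, the terms are:
  ⌊114/47^1⌋ = ⌊114/47⌋ = 2
(the next term ⌊114/47^2⌋ = 0, terminating the sum). Summing: v_47(114!) = 2 = 2.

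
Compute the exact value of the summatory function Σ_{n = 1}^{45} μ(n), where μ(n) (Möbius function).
Σ_{n ≤ 45} μ(n) = -3

Compute μ(n) for each 1 ≤ n ≤ 45: μ(1) = 1, μ(2) = -1, μ(3) = -1, μ(4) = 0, μ(5) = -1, μ(6) = 1, μ(7) = -1, μ(8) = 0, μ(9) = 0, μ(10) = 1, μ(11) = -1, μ(12) = 0, μ(13) = -1, μ(14) = 1, μ(15) = 1, μ(16) = 0, μ(17) = -1, μ(18) = 0, μ(19) = -1, μ(20) = 0, μ(21) = 1, μ(22) = 1, μ(23) = -1, μ(24) = 0, μ(25) = 0, μ(26) = 1, μ(27) = 0, μ(28) = 0, μ(29) = -1, μ(30) = -1, μ(31) = -1, μ(32) = 0, μ(33) = 1, μ(34) = 1, μ(35) = 1, μ(36) = 0, μ(37) = -1, μ(38) = 1, μ(39) = 1, μ(40) = 0, μ(41) = -1, μ(42) = -1, μ(43) = -1, μ(44) = 0, μ(45) = 0. Summing all 45 values: -3. (Mertens function M(x) = Σ_{n ≤ x} μ(n); on average M(x) should be small (PNT ⟺ M(x) = o(x)).)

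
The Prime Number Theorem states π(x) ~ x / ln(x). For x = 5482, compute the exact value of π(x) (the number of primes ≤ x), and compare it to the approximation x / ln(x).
π(5482) = 724;  x/ln(x) ≈ 636.76;  relative error ≈ 12.05%.

Directly count primes up to 5482: π(5482) = 724. The PNT approximation gives 5482/ln(5482) ≈ 5482/8.60923 ≈ 636.76. Relative error (π(x) − x/ln(x)) / π(x) ≈ 12.05%; the approximation is known to undercount slightly (Li(x) is a better estimate).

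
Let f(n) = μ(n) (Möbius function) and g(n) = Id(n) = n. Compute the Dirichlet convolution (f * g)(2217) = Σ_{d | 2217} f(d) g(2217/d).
(μ * Id)(2217) = 1476

Divisors of 2217: [1, 3, 739, 2217]. For each d | 2217:
  d = 1: μ(1) · Id(2217/1) = 1 · 2217 = 2217
  d = 3: μ(3) · Id(2217/3) = -1 · 739 = -739
  d = 739: μ(739) · Id(2217/739) = -1 · 3 = -3
  d = 2217: μ(2217) · Id(2217/2217) = 1 · 1 = 1
Summing: (μ * Id)(2217) = 2217 + -739 + -3 + 1 = 1476.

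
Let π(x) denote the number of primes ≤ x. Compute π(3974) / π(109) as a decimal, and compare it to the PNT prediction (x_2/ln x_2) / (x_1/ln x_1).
π(3974)/π(109) = 549/29 ≈ 18.9310;  PNT prediction ≈ 20.6383.

π(109) = 29 and π(3974) = 549, so π(3974)/π(109) ≈ 18.9310. The PNT-predicted ratio is (3974/ln(3974)) / (109/ln(109)) ≈ 20.6383. The two agree to within a few percent, as expected.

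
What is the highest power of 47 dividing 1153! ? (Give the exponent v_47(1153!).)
v_47(1153!) = 24

Legendre's formula: v_p(n!) = Σ_{k ≥ 1} ⌊n / p^k⌋. For p = 47, n = 1153, the terms are:
  ⌊1153/47^1⌋ = ⌊1153/47⌋ = 24
(the next term ⌊1153/47^2⌋ = 0, terminating the sum). Summing: v_47(1153!) = 24 = 24.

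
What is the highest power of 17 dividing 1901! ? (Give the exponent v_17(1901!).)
v_17(1901!) = 117

Legendre's formula: v_p(n!) = Σ_{k ≥ 1} ⌊n / p^k⌋. For p = 17, n = 1901, the terms are:
  ⌊1901/17^1⌋ = ⌊1901/17⌋ = 111
  ⌊1901/17^2⌋ = ⌊1901/289⌋ = 6
(the next term ⌊1901/17^3⌋ = 0, terminating the sum). Summing: v_17(1901!) = 111 + 6 = 117.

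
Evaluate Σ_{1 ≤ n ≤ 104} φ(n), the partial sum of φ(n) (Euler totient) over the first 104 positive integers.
Σ_{n ≤ 104} φ(n) = 3326

Compute φ(n) for each 1 ≤ n ≤ 104: φ(1) = 1, φ(2) = 1, φ(3) = 2, φ(4) = 2, φ(5) = 4, φ(6) = 2, φ(7) = 6, φ(8) = 4, φ(9) = 6, φ(10) = 4, φ(11) = 10, φ(12) = 4, φ(13) = 12, φ(14) = 6, φ(15) = 8, φ(16) = 8, φ(17) = 16, φ(18) = 6, φ(19) = 18, φ(20) = 8, φ(21) = 12, φ(22) = 10, φ(23) = 22, φ(24) = 8, φ(25) = 20, φ(26) = 12, φ(27) = 18, φ(28) = 12, φ(29) = 28, φ(30) = 8, φ(31) = 30, φ(32) = 16, φ(33) = 20, φ(34) = 16, φ(35) = 24, φ(36) = 12, φ(37) = 36, φ(38) = 18, φ(39) = 24, φ(40) = 16, φ(41) = 40, φ(42) = 12, φ(43) = 42, φ(44) = 20, φ(45) = 24, φ(46) = 22, φ(47) = 46, φ(48) = 16, φ(49) = 42, φ(50) = 20, φ(51) = 32, φ(52) = 24, φ(53) = 52, φ(54) = 18, φ(55) = 40, φ(56) = 24, φ(57) = 36, φ(58) = 28, φ(59) = 58, φ(60) = 16, φ(61) = 60, φ(62) = 30, φ(63) = 36, φ(64) = 32, φ(65) = 48, φ(66) = 20, φ(67) = 66, φ(68) = 32, φ(69) = 44, φ(70) = 24, φ(71) = 70, φ(72) = 24, φ(73) = 72, φ(74) = 36, φ(75) = 40, φ(76) = 36, φ(77) = 60, φ(78) = 24, φ(79) = 78, φ(80) = 32, φ(81) = 54, φ(82) = 40, φ(83) = 82, φ(84) = 24, φ(85) = 64, φ(86) = 42, φ(87) = 56, φ(88) = 40, φ(89) = 88, φ(90) = 24, φ(91) = 72, φ(92) = 44, φ(93) = 60, φ(94) = 46, φ(95) = 72, φ(96) = 32, φ(97) = 96, φ(98) = 42, φ(99) = 60, φ(100) = 40, φ(101) = 100, φ(102) = 32, φ(103) = 102, φ(104) = 48. Summing all 104 values: 3326. (Average order: Σ_{n ≤ x} φ(n) ~ (3/π²) x². For x = 104, (3/π²)·104² ≈ 3287.67.)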